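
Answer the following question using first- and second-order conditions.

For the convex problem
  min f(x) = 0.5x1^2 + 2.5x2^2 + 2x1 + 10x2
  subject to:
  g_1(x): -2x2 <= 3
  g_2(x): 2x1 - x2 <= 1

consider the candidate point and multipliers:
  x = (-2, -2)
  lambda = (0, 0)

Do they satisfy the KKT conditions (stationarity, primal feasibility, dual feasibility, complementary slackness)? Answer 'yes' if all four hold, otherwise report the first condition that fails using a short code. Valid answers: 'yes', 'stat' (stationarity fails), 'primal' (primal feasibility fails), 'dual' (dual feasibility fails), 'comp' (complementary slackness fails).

Gradient of f: grad f(x) = Q x + c = (0, 0)
Constraint values g_i(x) = a_i^T x - b_i:
  g_1((-2, -2)) = 1
  g_2((-2, -2)) = -3
Stationarity residual: grad f(x) + sum_i lambda_i a_i = (0, 0)
  -> stationarity OK
Primal feasibility (all g_i <= 0): FAILS
Dual feasibility (all lambda_i >= 0): OK
Complementary slackness (lambda_i * g_i(x) = 0 for all i): OK

Verdict: the first failing condition is primal_feasibility -> primal.

primal


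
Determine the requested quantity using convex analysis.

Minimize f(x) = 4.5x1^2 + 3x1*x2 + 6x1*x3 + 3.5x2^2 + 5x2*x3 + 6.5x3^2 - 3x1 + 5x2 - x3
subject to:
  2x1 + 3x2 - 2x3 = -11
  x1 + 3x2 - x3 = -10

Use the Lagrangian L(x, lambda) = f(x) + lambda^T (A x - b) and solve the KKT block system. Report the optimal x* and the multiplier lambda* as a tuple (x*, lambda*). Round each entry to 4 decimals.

Form the Lagrangian:
  L(x, lambda) = (1/2) x^T Q x + c^T x + lambda^T (A x - b)
Stationarity (grad_x L = 0): Q x + c + A^T lambda = 0.
Primal feasibility: A x = b.

This gives the KKT block system:
  [ Q   A^T ] [ x     ]   [-c ]
  [ A    0  ] [ lambda ] = [ b ]

Solving the linear system:
  x*      = (0.2647, -3, 1.2647)
  lambda* = (-0.9314, 3.8922)
  f(x*)   = 5.8088

x* = (0.2647, -3, 1.2647), lambda* = (-0.9314, 3.8922)


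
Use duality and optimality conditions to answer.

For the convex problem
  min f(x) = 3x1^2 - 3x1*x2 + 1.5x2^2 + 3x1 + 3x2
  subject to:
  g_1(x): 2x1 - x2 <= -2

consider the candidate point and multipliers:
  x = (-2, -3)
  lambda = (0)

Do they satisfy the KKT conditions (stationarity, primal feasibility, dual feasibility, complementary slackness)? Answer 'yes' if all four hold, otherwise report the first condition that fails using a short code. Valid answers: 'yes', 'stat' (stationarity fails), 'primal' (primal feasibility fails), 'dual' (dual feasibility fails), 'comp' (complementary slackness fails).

Gradient of f: grad f(x) = Q x + c = (0, 0)
Constraint values g_i(x) = a_i^T x - b_i:
  g_1((-2, -3)) = 1
Stationarity residual: grad f(x) + sum_i lambda_i a_i = (0, 0)
  -> stationarity OK
Primal feasibility (all g_i <= 0): FAILS
Dual feasibility (all lambda_i >= 0): OK
Complementary slackness (lambda_i * g_i(x) = 0 for all i): OK

Verdict: the first failing condition is primal_feasibility -> primal.

primal


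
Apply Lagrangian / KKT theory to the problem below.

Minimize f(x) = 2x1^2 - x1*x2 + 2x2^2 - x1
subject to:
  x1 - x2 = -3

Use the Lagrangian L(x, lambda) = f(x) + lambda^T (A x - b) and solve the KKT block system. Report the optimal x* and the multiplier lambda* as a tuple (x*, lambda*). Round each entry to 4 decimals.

Form the Lagrangian:
  L(x, lambda) = (1/2) x^T Q x + c^T x + lambda^T (A x - b)
Stationarity (grad_x L = 0): Q x + c + A^T lambda = 0.
Primal feasibility: A x = b.

This gives the KKT block system:
  [ Q   A^T ] [ x     ]   [-c ]
  [ A    0  ] [ lambda ] = [ b ]

Solving the linear system:
  x*      = (-1.3333, 1.6667)
  lambda* = (8)
  f(x*)   = 12.6667

x* = (-1.3333, 1.6667), lambda* = (8)


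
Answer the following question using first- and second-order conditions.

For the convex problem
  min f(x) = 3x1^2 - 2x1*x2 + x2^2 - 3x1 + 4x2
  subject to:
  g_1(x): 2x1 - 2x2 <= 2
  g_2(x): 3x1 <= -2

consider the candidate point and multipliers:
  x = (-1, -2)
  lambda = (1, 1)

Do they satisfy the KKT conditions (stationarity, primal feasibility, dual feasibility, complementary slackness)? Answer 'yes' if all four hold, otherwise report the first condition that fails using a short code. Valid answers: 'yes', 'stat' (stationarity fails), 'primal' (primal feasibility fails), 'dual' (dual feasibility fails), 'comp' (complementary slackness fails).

Gradient of f: grad f(x) = Q x + c = (-5, 2)
Constraint values g_i(x) = a_i^T x - b_i:
  g_1((-1, -2)) = 0
  g_2((-1, -2)) = -1
Stationarity residual: grad f(x) + sum_i lambda_i a_i = (0, 0)
  -> stationarity OK
Primal feasibility (all g_i <= 0): OK
Dual feasibility (all lambda_i >= 0): OK
Complementary slackness (lambda_i * g_i(x) = 0 for all i): FAILS

Verdict: the first failing condition is complementary_slackness -> comp.

comp


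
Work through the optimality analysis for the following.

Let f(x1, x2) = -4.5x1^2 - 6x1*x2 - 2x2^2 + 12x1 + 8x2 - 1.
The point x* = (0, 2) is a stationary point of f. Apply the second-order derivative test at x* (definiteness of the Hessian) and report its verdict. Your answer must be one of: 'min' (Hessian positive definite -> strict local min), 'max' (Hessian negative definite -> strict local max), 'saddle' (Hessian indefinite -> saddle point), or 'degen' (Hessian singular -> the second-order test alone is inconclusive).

Compute the Hessian H = grad^2 f:
  H = [[-9, -6], [-6, -4]]
Verify stationarity: grad f(x*) = H x* + g = (0, 0).
Eigenvalues of H: -13, 0.
H has a zero eigenvalue (singular; negative semidefinite but not definite), so H is neither positive definite, negative definite, nor indefinite. The second-order test alone is inconclusive -> degen.
(Indeed, f is constant along the null direction of H through x*, so x* is not a strict local extremum.)

degen


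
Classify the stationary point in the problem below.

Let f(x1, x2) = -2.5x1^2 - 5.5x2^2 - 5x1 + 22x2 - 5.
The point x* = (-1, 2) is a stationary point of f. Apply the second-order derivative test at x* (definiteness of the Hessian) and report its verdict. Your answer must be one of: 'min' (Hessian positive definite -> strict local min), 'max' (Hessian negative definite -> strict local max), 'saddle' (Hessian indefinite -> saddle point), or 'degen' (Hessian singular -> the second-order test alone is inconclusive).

Compute the Hessian H = grad^2 f:
  H = [[-5, 0], [0, -11]]
Verify stationarity: grad f(x*) = H x* + g = (0, 0).
Eigenvalues of H: -11, -5.
Both eigenvalues < 0, so H is negative definite -> x* is a strict local max.

max


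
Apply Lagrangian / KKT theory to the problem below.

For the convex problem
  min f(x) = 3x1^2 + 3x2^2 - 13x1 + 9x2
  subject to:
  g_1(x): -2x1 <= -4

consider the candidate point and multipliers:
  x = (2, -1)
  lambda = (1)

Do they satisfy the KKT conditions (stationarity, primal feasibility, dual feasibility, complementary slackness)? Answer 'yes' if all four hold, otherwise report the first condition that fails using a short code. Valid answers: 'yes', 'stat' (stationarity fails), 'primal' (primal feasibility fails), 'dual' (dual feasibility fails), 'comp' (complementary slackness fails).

Gradient of f: grad f(x) = Q x + c = (-1, 3)
Constraint values g_i(x) = a_i^T x - b_i:
  g_1((2, -1)) = 0
Stationarity residual: grad f(x) + sum_i lambda_i a_i = (-3, 3)
  -> stationarity FAILS
Primal feasibility (all g_i <= 0): OK
Dual feasibility (all lambda_i >= 0): OK
Complementary slackness (lambda_i * g_i(x) = 0 for all i): OK

Verdict: the first failing condition is stationarity -> stat.

stat


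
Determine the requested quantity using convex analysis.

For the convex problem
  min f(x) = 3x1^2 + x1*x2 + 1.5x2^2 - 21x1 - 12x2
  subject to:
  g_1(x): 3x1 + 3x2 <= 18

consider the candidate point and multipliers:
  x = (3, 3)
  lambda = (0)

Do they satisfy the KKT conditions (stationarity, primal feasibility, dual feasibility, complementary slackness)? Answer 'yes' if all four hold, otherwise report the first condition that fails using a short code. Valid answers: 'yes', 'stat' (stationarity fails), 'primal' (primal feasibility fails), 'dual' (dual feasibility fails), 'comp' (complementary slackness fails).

Gradient of f: grad f(x) = Q x + c = (0, 0)
Constraint values g_i(x) = a_i^T x - b_i:
  g_1((3, 3)) = 0
Stationarity residual: grad f(x) + sum_i lambda_i a_i = (0, 0)
  -> stationarity OK
Primal feasibility (all g_i <= 0): OK
Dual feasibility (all lambda_i >= 0): OK
Complementary slackness (lambda_i * g_i(x) = 0 for all i): OK

Verdict: yes, KKT holds.

yes


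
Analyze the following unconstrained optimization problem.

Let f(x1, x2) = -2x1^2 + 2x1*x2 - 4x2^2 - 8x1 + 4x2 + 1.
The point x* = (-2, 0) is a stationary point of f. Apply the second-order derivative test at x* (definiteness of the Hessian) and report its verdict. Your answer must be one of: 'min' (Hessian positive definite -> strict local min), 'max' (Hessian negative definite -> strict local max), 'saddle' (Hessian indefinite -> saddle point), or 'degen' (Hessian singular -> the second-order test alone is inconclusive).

Compute the Hessian H = grad^2 f:
  H = [[-4, 2], [2, -8]]
Verify stationarity: grad f(x*) = H x* + g = (0, 0).
Eigenvalues of H: -8.8284, -3.1716.
Both eigenvalues < 0, so H is negative definite -> x* is a strict local max.

max


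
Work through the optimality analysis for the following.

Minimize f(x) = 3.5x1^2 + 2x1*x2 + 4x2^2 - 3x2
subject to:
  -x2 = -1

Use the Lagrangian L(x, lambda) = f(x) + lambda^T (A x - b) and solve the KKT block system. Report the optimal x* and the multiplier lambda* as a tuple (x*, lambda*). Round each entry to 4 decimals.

Form the Lagrangian:
  L(x, lambda) = (1/2) x^T Q x + c^T x + lambda^T (A x - b)
Stationarity (grad_x L = 0): Q x + c + A^T lambda = 0.
Primal feasibility: A x = b.

This gives the KKT block system:
  [ Q   A^T ] [ x     ]   [-c ]
  [ A    0  ] [ lambda ] = [ b ]

Solving the linear system:
  x*      = (-0.2857, 1)
  lambda* = (4.4286)
  f(x*)   = 0.7143

x* = (-0.2857, 1), lambda* = (4.4286)


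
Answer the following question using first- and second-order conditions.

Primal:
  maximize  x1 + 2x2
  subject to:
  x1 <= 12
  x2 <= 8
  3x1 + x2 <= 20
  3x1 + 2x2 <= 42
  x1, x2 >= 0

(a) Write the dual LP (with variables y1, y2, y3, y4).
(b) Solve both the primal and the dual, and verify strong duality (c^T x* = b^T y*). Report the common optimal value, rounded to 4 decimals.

The standard primal-dual pair for 'max c^T x s.t. A x <= b, x >= 0' is:
  Dual:  min b^T y  s.t.  A^T y >= c,  y >= 0.

So the dual LP is:
  minimize  12y1 + 8y2 + 20y3 + 42y4
  subject to:
    y1 + 3y3 + 3y4 >= 1
    y2 + y3 + 2y4 >= 2
    y1, y2, y3, y4 >= 0

Solving the primal: x* = (4, 8).
  primal value c^T x* = 20.
Solving the dual: y* = (0, 1.6667, 0.3333, 0).
  dual value b^T y* = 20.
Strong duality: c^T x* = b^T y*. Confirmed.

20


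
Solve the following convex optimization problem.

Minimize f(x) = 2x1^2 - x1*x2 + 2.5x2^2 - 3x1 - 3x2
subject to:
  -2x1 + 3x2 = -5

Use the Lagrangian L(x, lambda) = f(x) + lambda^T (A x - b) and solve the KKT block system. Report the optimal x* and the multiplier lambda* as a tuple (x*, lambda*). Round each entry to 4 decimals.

Form the Lagrangian:
  L(x, lambda) = (1/2) x^T Q x + c^T x + lambda^T (A x - b)
Stationarity (grad_x L = 0): Q x + c + A^T lambda = 0.
Primal feasibility: A x = b.

This gives the KKT block system:
  [ Q   A^T ] [ x     ]   [-c ]
  [ A    0  ] [ lambda ] = [ b ]

Solving the linear system:
  x*      = (1.8182, -0.4545)
  lambda* = (2.3636)
  f(x*)   = 3.8636

x* = (1.8182, -0.4545), lambda* = (2.3636)


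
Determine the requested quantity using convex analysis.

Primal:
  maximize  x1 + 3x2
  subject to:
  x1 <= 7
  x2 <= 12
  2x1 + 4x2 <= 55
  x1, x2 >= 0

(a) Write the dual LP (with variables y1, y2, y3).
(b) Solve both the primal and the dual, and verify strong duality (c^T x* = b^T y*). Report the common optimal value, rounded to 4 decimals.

The standard primal-dual pair for 'max c^T x s.t. A x <= b, x >= 0' is:
  Dual:  min b^T y  s.t.  A^T y >= c,  y >= 0.

So the dual LP is:
  minimize  7y1 + 12y2 + 55y3
  subject to:
    y1 + 2y3 >= 1
    y2 + 4y3 >= 3
    y1, y2, y3 >= 0

Solving the primal: x* = (3.5, 12).
  primal value c^T x* = 39.5.
Solving the dual: y* = (0, 1, 0.5).
  dual value b^T y* = 39.5.
Strong duality: c^T x* = b^T y*. Confirmed.

39.5


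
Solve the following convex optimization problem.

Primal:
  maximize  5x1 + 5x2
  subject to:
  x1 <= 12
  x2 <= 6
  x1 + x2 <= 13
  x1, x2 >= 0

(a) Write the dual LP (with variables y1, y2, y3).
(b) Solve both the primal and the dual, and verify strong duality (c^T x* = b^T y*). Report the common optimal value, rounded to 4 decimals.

The standard primal-dual pair for 'max c^T x s.t. A x <= b, x >= 0' is:
  Dual:  min b^T y  s.t.  A^T y >= c,  y >= 0.

So the dual LP is:
  minimize  12y1 + 6y2 + 13y3
  subject to:
    y1 + y3 >= 5
    y2 + y3 >= 5
    y1, y2, y3 >= 0

Solving the primal: x* = (7, 6).
  primal value c^T x* = 65.
Solving the dual: y* = (0, 0, 5).
  dual value b^T y* = 65.
Strong duality: c^T x* = b^T y*. Confirmed.

65


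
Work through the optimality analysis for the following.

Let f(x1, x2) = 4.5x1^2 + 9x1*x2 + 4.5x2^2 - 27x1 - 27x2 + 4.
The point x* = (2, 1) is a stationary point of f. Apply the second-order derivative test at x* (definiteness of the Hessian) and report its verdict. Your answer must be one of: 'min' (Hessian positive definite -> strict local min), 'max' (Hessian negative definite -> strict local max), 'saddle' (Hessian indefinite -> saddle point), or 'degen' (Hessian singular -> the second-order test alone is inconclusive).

Compute the Hessian H = grad^2 f:
  H = [[9, 9], [9, 9]]
Verify stationarity: grad f(x*) = H x* + g = (0, 0).
Eigenvalues of H: 0, 18.
H has a zero eigenvalue (singular; positive semidefinite but not definite), so H is neither positive definite, negative definite, nor indefinite. The second-order test alone is inconclusive -> degen.
(Indeed, f is constant along the null direction of H through x*, so x* is not a strict local extremum.)

degen


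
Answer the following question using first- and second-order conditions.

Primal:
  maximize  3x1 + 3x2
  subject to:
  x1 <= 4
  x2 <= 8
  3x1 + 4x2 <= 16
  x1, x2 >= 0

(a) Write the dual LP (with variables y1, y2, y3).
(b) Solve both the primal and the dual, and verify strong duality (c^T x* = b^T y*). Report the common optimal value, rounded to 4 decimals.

The standard primal-dual pair for 'max c^T x s.t. A x <= b, x >= 0' is:
  Dual:  min b^T y  s.t.  A^T y >= c,  y >= 0.

So the dual LP is:
  minimize  4y1 + 8y2 + 16y3
  subject to:
    y1 + 3y3 >= 3
    y2 + 4y3 >= 3
    y1, y2, y3 >= 0

Solving the primal: x* = (4, 1).
  primal value c^T x* = 15.
Solving the dual: y* = (0.75, 0, 0.75).
  dual value b^T y* = 15.
Strong duality: c^T x* = b^T y*. Confirmed.

15


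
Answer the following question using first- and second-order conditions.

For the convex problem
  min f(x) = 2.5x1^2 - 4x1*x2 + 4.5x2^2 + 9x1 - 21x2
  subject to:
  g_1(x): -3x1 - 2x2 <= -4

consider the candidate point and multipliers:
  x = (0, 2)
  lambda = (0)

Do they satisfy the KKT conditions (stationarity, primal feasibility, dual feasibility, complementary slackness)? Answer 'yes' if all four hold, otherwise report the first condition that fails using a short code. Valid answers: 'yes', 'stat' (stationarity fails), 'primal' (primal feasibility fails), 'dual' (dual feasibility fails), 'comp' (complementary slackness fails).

Gradient of f: grad f(x) = Q x + c = (1, -3)
Constraint values g_i(x) = a_i^T x - b_i:
  g_1((0, 2)) = 0
Stationarity residual: grad f(x) + sum_i lambda_i a_i = (1, -3)
  -> stationarity FAILS
Primal feasibility (all g_i <= 0): OK
Dual feasibility (all lambda_i >= 0): OK
Complementary slackness (lambda_i * g_i(x) = 0 for all i): OK

Verdict: the first failing condition is stationarity -> stat.

stat


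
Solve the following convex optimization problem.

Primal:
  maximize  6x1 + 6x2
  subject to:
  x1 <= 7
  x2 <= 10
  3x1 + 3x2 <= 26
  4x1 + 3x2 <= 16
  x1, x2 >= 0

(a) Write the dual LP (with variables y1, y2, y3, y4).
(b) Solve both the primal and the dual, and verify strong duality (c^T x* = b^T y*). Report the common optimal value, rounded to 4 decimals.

The standard primal-dual pair for 'max c^T x s.t. A x <= b, x >= 0' is:
  Dual:  min b^T y  s.t.  A^T y >= c,  y >= 0.

So the dual LP is:
  minimize  7y1 + 10y2 + 26y3 + 16y4
  subject to:
    y1 + 3y3 + 4y4 >= 6
    y2 + 3y3 + 3y4 >= 6
    y1, y2, y3, y4 >= 0

Solving the primal: x* = (0, 5.3333).
  primal value c^T x* = 32.
Solving the dual: y* = (0, 0, 0, 2).
  dual value b^T y* = 32.
Strong duality: c^T x* = b^T y*. Confirmed.

32


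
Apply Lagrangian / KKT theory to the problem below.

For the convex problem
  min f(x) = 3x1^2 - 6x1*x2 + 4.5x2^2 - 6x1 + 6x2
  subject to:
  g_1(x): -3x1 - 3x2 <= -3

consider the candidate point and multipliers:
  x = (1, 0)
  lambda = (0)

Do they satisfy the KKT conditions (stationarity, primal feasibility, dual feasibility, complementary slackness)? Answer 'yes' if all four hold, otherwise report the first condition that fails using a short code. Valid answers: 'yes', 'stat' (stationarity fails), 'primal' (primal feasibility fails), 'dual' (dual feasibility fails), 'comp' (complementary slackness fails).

Gradient of f: grad f(x) = Q x + c = (0, 0)
Constraint values g_i(x) = a_i^T x - b_i:
  g_1((1, 0)) = 0
Stationarity residual: grad f(x) + sum_i lambda_i a_i = (0, 0)
  -> stationarity OK
Primal feasibility (all g_i <= 0): OK
Dual feasibility (all lambda_i >= 0): OK
Complementary slackness (lambda_i * g_i(x) = 0 for all i): OK

Verdict: yes, KKT holds.

yes


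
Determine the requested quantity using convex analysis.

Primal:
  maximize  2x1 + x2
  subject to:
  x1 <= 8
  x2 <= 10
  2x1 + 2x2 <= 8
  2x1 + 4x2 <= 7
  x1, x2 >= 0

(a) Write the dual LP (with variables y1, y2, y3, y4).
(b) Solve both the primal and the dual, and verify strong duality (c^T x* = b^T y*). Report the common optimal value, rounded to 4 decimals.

The standard primal-dual pair for 'max c^T x s.t. A x <= b, x >= 0' is:
  Dual:  min b^T y  s.t.  A^T y >= c,  y >= 0.

So the dual LP is:
  minimize  8y1 + 10y2 + 8y3 + 7y4
  subject to:
    y1 + 2y3 + 2y4 >= 2
    y2 + 2y3 + 4y4 >= 1
    y1, y2, y3, y4 >= 0

Solving the primal: x* = (3.5, 0).
  primal value c^T x* = 7.
Solving the dual: y* = (0, 0, 0, 1).
  dual value b^T y* = 7.
Strong duality: c^T x* = b^T y*. Confirmed.

7


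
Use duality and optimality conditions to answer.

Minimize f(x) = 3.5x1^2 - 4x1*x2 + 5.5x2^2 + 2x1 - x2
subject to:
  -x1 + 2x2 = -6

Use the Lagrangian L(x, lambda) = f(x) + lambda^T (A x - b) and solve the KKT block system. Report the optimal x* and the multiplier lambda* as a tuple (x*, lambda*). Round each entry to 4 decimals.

Form the Lagrangian:
  L(x, lambda) = (1/2) x^T Q x + c^T x + lambda^T (A x - b)
Stationarity (grad_x L = 0): Q x + c + A^T lambda = 0.
Primal feasibility: A x = b.

This gives the KKT block system:
  [ Q   A^T ] [ x     ]   [-c ]
  [ A    0  ] [ lambda ] = [ b ]

Solving the linear system:
  x*      = (0.5217, -2.7391)
  lambda* = (16.6087)
  f(x*)   = 51.7174

x* = (0.5217, -2.7391), lambda* = (16.6087)


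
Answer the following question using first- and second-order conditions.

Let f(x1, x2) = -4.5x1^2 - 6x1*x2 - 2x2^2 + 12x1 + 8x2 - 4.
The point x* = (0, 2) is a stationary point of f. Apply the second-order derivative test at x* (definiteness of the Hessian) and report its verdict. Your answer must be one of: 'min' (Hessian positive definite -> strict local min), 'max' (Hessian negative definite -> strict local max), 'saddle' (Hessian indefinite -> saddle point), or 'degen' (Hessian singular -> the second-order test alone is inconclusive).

Compute the Hessian H = grad^2 f:
  H = [[-9, -6], [-6, -4]]
Verify stationarity: grad f(x*) = H x* + g = (0, 0).
Eigenvalues of H: -13, 0.
H has a zero eigenvalue (singular; negative semidefinite but not definite), so H is neither positive definite, negative definite, nor indefinite. The second-order test alone is inconclusive -> degen.
(Indeed, f is constant along the null direction of H through x*, so x* is not a strict local extremum.)

degen


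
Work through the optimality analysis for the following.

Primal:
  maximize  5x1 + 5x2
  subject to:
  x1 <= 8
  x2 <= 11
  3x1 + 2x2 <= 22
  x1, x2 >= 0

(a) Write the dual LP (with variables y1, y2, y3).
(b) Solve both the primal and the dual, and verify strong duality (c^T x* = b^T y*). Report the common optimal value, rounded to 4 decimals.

The standard primal-dual pair for 'max c^T x s.t. A x <= b, x >= 0' is:
  Dual:  min b^T y  s.t.  A^T y >= c,  y >= 0.

So the dual LP is:
  minimize  8y1 + 11y2 + 22y3
  subject to:
    y1 + 3y3 >= 5
    y2 + 2y3 >= 5
    y1, y2, y3 >= 0

Solving the primal: x* = (0, 11).
  primal value c^T x* = 55.
Solving the dual: y* = (0, 1.6667, 1.6667).
  dual value b^T y* = 55.
Strong duality: c^T x* = b^T y*. Confirmed.

55


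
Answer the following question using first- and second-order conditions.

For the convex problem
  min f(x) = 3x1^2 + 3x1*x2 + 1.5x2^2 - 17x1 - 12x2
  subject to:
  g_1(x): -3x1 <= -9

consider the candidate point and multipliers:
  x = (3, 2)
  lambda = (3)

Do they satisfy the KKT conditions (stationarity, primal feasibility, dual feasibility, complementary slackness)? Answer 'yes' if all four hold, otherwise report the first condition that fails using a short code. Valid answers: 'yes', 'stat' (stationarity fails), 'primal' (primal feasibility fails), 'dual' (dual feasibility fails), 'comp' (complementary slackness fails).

Gradient of f: grad f(x) = Q x + c = (7, 3)
Constraint values g_i(x) = a_i^T x - b_i:
  g_1((3, 2)) = 0
Stationarity residual: grad f(x) + sum_i lambda_i a_i = (-2, 3)
  -> stationarity FAILS
Primal feasibility (all g_i <= 0): OK
Dual feasibility (all lambda_i >= 0): OK
Complementary slackness (lambda_i * g_i(x) = 0 for all i): OK

Verdict: the first failing condition is stationarity -> stat.

stat


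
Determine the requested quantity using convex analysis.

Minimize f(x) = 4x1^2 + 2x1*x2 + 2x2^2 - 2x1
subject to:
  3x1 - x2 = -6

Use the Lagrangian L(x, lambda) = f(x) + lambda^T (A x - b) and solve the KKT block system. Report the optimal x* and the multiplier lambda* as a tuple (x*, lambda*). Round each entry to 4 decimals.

Form the Lagrangian:
  L(x, lambda) = (1/2) x^T Q x + c^T x + lambda^T (A x - b)
Stationarity (grad_x L = 0): Q x + c + A^T lambda = 0.
Primal feasibility: A x = b.

This gives the KKT block system:
  [ Q   A^T ] [ x     ]   [-c ]
  [ A    0  ] [ lambda ] = [ b ]

Solving the linear system:
  x*      = (-1.4643, 1.6071)
  lambda* = (3.5)
  f(x*)   = 11.9643

x* = (-1.4643, 1.6071), lambda* = (3.5)


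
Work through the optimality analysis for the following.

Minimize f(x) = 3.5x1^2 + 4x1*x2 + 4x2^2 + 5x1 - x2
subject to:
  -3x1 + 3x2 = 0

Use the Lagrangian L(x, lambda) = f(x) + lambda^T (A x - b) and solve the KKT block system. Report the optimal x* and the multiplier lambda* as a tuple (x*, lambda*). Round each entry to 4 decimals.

Form the Lagrangian:
  L(x, lambda) = (1/2) x^T Q x + c^T x + lambda^T (A x - b)
Stationarity (grad_x L = 0): Q x + c + A^T lambda = 0.
Primal feasibility: A x = b.

This gives the KKT block system:
  [ Q   A^T ] [ x     ]   [-c ]
  [ A    0  ] [ lambda ] = [ b ]

Solving the linear system:
  x*      = (-0.1739, -0.1739)
  lambda* = (1.029)
  f(x*)   = -0.3478

x* = (-0.1739, -0.1739), lambda* = (1.029)


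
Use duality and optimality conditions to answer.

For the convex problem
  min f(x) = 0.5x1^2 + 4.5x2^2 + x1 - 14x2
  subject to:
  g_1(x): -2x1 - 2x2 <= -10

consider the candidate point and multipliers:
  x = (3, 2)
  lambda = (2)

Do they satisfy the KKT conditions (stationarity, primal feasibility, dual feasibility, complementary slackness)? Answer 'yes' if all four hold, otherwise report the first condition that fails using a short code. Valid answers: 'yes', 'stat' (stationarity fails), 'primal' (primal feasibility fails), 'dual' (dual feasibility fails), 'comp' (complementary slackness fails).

Gradient of f: grad f(x) = Q x + c = (4, 4)
Constraint values g_i(x) = a_i^T x - b_i:
  g_1((3, 2)) = 0
Stationarity residual: grad f(x) + sum_i lambda_i a_i = (0, 0)
  -> stationarity OK
Primal feasibility (all g_i <= 0): OK
Dual feasibility (all lambda_i >= 0): OK
Complementary slackness (lambda_i * g_i(x) = 0 for all i): OK

Verdict: yes, KKT holds.

yes


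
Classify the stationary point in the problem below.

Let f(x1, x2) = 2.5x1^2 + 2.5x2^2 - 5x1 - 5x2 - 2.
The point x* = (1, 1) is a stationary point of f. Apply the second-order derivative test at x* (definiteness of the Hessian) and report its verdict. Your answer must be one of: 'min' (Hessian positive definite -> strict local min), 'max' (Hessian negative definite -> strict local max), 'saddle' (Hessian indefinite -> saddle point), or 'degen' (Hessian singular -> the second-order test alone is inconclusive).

Compute the Hessian H = grad^2 f:
  H = [[5, 0], [0, 5]]
Verify stationarity: grad f(x*) = H x* + g = (0, 0).
Eigenvalues of H: 5, 5.
Both eigenvalues > 0, so H is positive definite -> x* is a strict local min.

min


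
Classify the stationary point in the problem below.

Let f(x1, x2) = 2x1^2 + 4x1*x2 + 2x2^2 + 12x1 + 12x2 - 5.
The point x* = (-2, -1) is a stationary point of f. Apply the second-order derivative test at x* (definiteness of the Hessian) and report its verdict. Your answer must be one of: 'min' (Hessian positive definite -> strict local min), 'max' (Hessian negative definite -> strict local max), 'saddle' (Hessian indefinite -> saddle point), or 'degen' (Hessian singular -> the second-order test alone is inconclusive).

Compute the Hessian H = grad^2 f:
  H = [[4, 4], [4, 4]]
Verify stationarity: grad f(x*) = H x* + g = (0, 0).
Eigenvalues of H: 0, 8.
H has a zero eigenvalue (singular; positive semidefinite but not definite), so H is neither positive definite, negative definite, nor indefinite. The second-order test alone is inconclusive -> degen.
(Indeed, f is constant along the null direction of H through x*, so x* is not a strict local extremum.)

degen


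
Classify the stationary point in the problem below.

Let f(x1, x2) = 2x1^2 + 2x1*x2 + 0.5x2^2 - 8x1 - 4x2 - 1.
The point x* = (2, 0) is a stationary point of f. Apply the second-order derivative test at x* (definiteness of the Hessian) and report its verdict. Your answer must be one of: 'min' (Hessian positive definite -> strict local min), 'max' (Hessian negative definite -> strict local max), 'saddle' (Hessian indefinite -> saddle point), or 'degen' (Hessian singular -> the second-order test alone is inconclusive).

Compute the Hessian H = grad^2 f:
  H = [[4, 2], [2, 1]]
Verify stationarity: grad f(x*) = H x* + g = (0, 0).
Eigenvalues of H: 0, 5.
H has a zero eigenvalue (singular; positive semidefinite but not definite), so H is neither positive definite, negative definite, nor indefinite. The second-order test alone is inconclusive -> degen.
(Indeed, f is constant along the null direction of H through x*, so x* is not a strict local extremum.)

degen


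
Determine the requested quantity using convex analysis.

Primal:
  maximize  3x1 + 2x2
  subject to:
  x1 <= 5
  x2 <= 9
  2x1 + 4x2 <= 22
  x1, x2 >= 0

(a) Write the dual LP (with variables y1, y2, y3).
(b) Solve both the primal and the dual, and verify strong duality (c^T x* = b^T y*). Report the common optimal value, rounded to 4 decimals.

The standard primal-dual pair for 'max c^T x s.t. A x <= b, x >= 0' is:
  Dual:  min b^T y  s.t.  A^T y >= c,  y >= 0.

So the dual LP is:
  minimize  5y1 + 9y2 + 22y3
  subject to:
    y1 + 2y3 >= 3
    y2 + 4y3 >= 2
    y1, y2, y3 >= 0

Solving the primal: x* = (5, 3).
  primal value c^T x* = 21.
Solving the dual: y* = (2, 0, 0.5).
  dual value b^T y* = 21.
Strong duality: c^T x* = b^T y*. Confirmed.

21


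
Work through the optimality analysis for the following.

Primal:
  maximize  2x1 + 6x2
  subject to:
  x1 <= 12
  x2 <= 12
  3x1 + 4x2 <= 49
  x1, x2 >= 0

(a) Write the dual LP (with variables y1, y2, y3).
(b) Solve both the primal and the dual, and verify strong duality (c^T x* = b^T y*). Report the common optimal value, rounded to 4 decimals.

The standard primal-dual pair for 'max c^T x s.t. A x <= b, x >= 0' is:
  Dual:  min b^T y  s.t.  A^T y >= c,  y >= 0.

So the dual LP is:
  minimize  12y1 + 12y2 + 49y3
  subject to:
    y1 + 3y3 >= 2
    y2 + 4y3 >= 6
    y1, y2, y3 >= 0

Solving the primal: x* = (0.3333, 12).
  primal value c^T x* = 72.6667.
Solving the dual: y* = (0, 3.3333, 0.6667).
  dual value b^T y* = 72.6667.
Strong duality: c^T x* = b^T y*. Confirmed.

72.6667


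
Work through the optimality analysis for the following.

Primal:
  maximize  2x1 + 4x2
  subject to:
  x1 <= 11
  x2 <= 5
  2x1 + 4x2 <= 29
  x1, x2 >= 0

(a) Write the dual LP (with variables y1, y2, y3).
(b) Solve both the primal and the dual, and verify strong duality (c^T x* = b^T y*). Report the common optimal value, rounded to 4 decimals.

The standard primal-dual pair for 'max c^T x s.t. A x <= b, x >= 0' is:
  Dual:  min b^T y  s.t.  A^T y >= c,  y >= 0.

So the dual LP is:
  minimize  11y1 + 5y2 + 29y3
  subject to:
    y1 + 2y3 >= 2
    y2 + 4y3 >= 4
    y1, y2, y3 >= 0

Solving the primal: x* = (4.5, 5).
  primal value c^T x* = 29.
Solving the dual: y* = (0, 0, 1).
  dual value b^T y* = 29.
Strong duality: c^T x* = b^T y*. Confirmed.

29


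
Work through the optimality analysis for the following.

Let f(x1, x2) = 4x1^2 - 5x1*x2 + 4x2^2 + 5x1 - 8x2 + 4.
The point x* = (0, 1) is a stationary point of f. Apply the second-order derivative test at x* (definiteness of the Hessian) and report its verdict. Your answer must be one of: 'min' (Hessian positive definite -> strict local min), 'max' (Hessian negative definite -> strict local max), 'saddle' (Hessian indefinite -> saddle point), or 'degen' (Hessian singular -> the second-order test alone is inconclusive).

Compute the Hessian H = grad^2 f:
  H = [[8, -5], [-5, 8]]
Verify stationarity: grad f(x*) = H x* + g = (0, 0).
Eigenvalues of H: 3, 13.
Both eigenvalues > 0, so H is positive definite -> x* is a strict local min.

min


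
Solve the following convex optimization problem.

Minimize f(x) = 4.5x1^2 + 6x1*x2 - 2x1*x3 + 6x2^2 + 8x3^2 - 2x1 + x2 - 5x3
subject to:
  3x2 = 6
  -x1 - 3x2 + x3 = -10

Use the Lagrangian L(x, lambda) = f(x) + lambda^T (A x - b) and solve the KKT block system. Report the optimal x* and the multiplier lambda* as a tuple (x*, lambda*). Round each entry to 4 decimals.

Form the Lagrangian:
  L(x, lambda) = (1/2) x^T Q x + c^T x + lambda^T (A x - b)
Stationarity (grad_x L = 0): Q x + c + A^T lambda = 0.
Primal feasibility: A x = b.

This gives the KKT block system:
  [ Q   A^T ] [ x     ]   [-c ]
  [ A    0  ] [ lambda ] = [ b ]

Solving the linear system:
  x*      = (2.4286, 2, -1.5714)
  lambda* = (21.8095, 35)
  f(x*)   = 112.0714

x* = (2.4286, 2, -1.5714), lambda* = (21.8095, 35)


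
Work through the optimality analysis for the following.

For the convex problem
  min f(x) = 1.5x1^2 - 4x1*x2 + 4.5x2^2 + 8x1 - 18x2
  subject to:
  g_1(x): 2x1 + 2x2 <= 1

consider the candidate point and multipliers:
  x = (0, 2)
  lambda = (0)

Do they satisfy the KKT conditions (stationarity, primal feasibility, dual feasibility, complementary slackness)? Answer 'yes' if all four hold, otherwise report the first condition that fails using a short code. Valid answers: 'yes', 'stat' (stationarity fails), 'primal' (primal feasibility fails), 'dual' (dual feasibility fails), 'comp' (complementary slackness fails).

Gradient of f: grad f(x) = Q x + c = (0, 0)
Constraint values g_i(x) = a_i^T x - b_i:
  g_1((0, 2)) = 3
Stationarity residual: grad f(x) + sum_i lambda_i a_i = (0, 0)
  -> stationarity OK
Primal feasibility (all g_i <= 0): FAILS
Dual feasibility (all lambda_i >= 0): OK
Complementary slackness (lambda_i * g_i(x) = 0 for all i): OK

Verdict: the first failing condition is primal_feasibility -> primal.

primal


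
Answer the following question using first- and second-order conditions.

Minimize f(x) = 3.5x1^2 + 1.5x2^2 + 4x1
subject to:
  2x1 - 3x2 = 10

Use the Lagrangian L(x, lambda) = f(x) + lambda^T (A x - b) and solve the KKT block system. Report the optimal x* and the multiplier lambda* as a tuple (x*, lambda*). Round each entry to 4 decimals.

Form the Lagrangian:
  L(x, lambda) = (1/2) x^T Q x + c^T x + lambda^T (A x - b)
Stationarity (grad_x L = 0): Q x + c + A^T lambda = 0.
Primal feasibility: A x = b.

This gives the KKT block system:
  [ Q   A^T ] [ x     ]   [-c ]
  [ A    0  ] [ lambda ] = [ b ]

Solving the linear system:
  x*      = (0.32, -3.12)
  lambda* = (-3.12)
  f(x*)   = 16.24

x* = (0.32, -3.12), lambda* = (-3.12)


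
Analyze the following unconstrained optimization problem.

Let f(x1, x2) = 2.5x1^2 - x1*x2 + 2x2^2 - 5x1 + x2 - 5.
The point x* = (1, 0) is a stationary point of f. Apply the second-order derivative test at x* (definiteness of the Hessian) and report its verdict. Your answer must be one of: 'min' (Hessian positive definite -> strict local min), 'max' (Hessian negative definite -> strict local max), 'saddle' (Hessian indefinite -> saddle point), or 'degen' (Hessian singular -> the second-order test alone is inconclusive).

Compute the Hessian H = grad^2 f:
  H = [[5, -1], [-1, 4]]
Verify stationarity: grad f(x*) = H x* + g = (0, 0).
Eigenvalues of H: 3.382, 5.618.
Both eigenvalues > 0, so H is positive definite -> x* is a strict local min.

min


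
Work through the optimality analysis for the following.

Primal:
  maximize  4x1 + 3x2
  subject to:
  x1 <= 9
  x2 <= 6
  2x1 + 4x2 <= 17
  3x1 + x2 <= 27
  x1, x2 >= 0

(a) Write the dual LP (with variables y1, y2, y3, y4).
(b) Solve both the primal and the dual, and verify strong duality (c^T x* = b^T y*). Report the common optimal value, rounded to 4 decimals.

The standard primal-dual pair for 'max c^T x s.t. A x <= b, x >= 0' is:
  Dual:  min b^T y  s.t.  A^T y >= c,  y >= 0.

So the dual LP is:
  minimize  9y1 + 6y2 + 17y3 + 27y4
  subject to:
    y1 + 2y3 + 3y4 >= 4
    y2 + 4y3 + y4 >= 3
    y1, y2, y3, y4 >= 0

Solving the primal: x* = (8.5, 0).
  primal value c^T x* = 34.
Solving the dual: y* = (0, 0, 2, 0).
  dual value b^T y* = 34.
Strong duality: c^T x* = b^T y*. Confirmed.

34


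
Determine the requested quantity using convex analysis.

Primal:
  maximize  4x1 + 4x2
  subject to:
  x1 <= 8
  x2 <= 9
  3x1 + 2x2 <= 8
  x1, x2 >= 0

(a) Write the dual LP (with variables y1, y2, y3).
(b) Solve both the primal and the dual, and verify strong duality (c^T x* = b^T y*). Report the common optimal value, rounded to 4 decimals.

The standard primal-dual pair for 'max c^T x s.t. A x <= b, x >= 0' is:
  Dual:  min b^T y  s.t.  A^T y >= c,  y >= 0.

So the dual LP is:
  minimize  8y1 + 9y2 + 8y3
  subject to:
    y1 + 3y3 >= 4
    y2 + 2y3 >= 4
    y1, y2, y3 >= 0

Solving the primal: x* = (0, 4).
  primal value c^T x* = 16.
Solving the dual: y* = (0, 0, 2).
  dual value b^T y* = 16.
Strong duality: c^T x* = b^T y*. Confirmed.

16


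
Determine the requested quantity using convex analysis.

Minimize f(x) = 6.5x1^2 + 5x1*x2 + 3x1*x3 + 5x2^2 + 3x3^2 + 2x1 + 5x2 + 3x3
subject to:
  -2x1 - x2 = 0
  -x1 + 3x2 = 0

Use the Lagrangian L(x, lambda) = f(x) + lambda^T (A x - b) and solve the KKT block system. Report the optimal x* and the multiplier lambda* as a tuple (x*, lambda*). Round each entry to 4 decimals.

Form the Lagrangian:
  L(x, lambda) = (1/2) x^T Q x + c^T x + lambda^T (A x - b)
Stationarity (grad_x L = 0): Q x + c + A^T lambda = 0.
Primal feasibility: A x = b.

This gives the KKT block system:
  [ Q   A^T ] [ x     ]   [-c ]
  [ A    0  ] [ lambda ] = [ b ]

Solving the linear system:
  x*      = (0, 0, -0.5)
  lambda* = (0.9286, -1.3571)
  f(x*)   = -0.75

x* = (0, 0, -0.5), lambda* = (0.9286, -1.3571)


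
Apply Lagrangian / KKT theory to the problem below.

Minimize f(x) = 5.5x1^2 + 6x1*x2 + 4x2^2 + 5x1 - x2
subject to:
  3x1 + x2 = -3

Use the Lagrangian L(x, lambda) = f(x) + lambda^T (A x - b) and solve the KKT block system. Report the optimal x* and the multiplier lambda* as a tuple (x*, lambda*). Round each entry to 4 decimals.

Form the Lagrangian:
  L(x, lambda) = (1/2) x^T Q x + c^T x + lambda^T (A x - b)
Stationarity (grad_x L = 0): Q x + c + A^T lambda = 0.
Primal feasibility: A x = b.

This gives the KKT block system:
  [ Q   A^T ] [ x     ]   [-c ]
  [ A    0  ] [ lambda ] = [ b ]

Solving the linear system:
  x*      = (-1.3191, 0.9574)
  lambda* = (1.2553)
  f(x*)   = -1.8936

x* = (-1.3191, 0.9574), lambda* = (1.2553)


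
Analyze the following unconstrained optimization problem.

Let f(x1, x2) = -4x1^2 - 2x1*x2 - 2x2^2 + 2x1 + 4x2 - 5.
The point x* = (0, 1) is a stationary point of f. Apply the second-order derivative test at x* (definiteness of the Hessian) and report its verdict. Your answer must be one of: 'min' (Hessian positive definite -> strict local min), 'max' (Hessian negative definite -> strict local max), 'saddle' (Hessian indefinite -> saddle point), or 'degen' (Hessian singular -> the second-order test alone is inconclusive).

Compute the Hessian H = grad^2 f:
  H = [[-8, -2], [-2, -4]]
Verify stationarity: grad f(x*) = H x* + g = (0, 0).
Eigenvalues of H: -8.8284, -3.1716.
Both eigenvalues < 0, so H is negative definite -> x* is a strict local max.

max


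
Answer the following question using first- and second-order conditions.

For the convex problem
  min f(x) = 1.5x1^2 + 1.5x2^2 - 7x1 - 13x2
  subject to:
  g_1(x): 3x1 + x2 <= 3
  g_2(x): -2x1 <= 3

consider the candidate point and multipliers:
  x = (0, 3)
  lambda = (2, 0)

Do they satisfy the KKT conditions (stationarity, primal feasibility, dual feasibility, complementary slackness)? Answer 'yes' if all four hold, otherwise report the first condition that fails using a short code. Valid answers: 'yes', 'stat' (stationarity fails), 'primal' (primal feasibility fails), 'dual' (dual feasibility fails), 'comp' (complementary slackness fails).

Gradient of f: grad f(x) = Q x + c = (-7, -4)
Constraint values g_i(x) = a_i^T x - b_i:
  g_1((0, 3)) = 0
  g_2((0, 3)) = -3
Stationarity residual: grad f(x) + sum_i lambda_i a_i = (-1, -2)
  -> stationarity FAILS
Primal feasibility (all g_i <= 0): OK
Dual feasibility (all lambda_i >= 0): OK
Complementary slackness (lambda_i * g_i(x) = 0 for all i): OK

Verdict: the first failing condition is stationarity -> stat.

stat


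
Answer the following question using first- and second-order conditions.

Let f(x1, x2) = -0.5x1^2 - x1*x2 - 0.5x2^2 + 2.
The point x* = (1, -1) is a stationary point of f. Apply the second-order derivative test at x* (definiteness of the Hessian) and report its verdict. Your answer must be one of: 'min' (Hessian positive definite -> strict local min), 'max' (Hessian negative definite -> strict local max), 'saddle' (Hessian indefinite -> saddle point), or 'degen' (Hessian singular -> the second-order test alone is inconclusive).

Compute the Hessian H = grad^2 f:
  H = [[-1, -1], [-1, -1]]
Verify stationarity: grad f(x*) = H x* + g = (0, 0).
Eigenvalues of H: -2, 0.
H has a zero eigenvalue (singular; negative semidefinite but not definite), so H is neither positive definite, negative definite, nor indefinite. The second-order test alone is inconclusive -> degen.
(Indeed, f is constant along the null direction of H through x*, so x* is not a strict local extremum.)

degen


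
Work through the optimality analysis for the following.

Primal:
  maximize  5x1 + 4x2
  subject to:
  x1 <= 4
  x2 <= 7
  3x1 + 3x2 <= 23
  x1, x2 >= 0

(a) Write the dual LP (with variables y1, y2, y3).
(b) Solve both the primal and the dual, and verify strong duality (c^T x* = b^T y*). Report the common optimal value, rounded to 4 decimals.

The standard primal-dual pair for 'max c^T x s.t. A x <= b, x >= 0' is:
  Dual:  min b^T y  s.t.  A^T y >= c,  y >= 0.

So the dual LP is:
  minimize  4y1 + 7y2 + 23y3
  subject to:
    y1 + 3y3 >= 5
    y2 + 3y3 >= 4
    y1, y2, y3 >= 0

Solving the primal: x* = (4, 3.6667).
  primal value c^T x* = 34.6667.
Solving the dual: y* = (1, 0, 1.3333).
  dual value b^T y* = 34.6667.
Strong duality: c^T x* = b^T y*. Confirmed.

34.6667
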